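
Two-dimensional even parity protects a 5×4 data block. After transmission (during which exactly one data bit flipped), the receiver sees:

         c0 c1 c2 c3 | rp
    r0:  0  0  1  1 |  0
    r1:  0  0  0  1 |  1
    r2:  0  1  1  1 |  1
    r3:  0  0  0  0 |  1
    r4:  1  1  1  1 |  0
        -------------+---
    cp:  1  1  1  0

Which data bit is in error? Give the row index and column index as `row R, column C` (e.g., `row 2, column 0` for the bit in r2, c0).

Recompute each row's even parity and compare to rp:
  r0: data parity 0, sent rp 0 → ok
  r1: data parity 1, sent rp 1 → ok
  r2: data parity 1, sent rp 1 → ok
  r3: data parity 0, sent rp 1 → mismatch
  r4: data parity 0, sent rp 0 → ok
Recompute each column's even parity and compare to cp:
  c0: data parity 1, sent cp 1 → ok
  c1: data parity 0, sent cp 1 → mismatch
  c2: data parity 1, sent cp 1 → ok
  c3: data parity 0, sent cp 0 → ok
Exactly one row (r3) and one column (c1) fail → the flipped bit is at their intersection.

row 3, column 1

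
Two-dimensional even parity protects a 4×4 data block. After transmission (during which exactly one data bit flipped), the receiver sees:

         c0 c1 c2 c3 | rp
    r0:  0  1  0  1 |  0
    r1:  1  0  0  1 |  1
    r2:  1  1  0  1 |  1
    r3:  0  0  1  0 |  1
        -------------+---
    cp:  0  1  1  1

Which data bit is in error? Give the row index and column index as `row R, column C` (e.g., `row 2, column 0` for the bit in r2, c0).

row 1, column 1

Recompute each row's even parity and compare to rp:
  r0: data parity 0, sent rp 0 → ok
  r1: data parity 0, sent rp 1 → mismatch
  r2: data parity 1, sent rp 1 → ok
  r3: data parity 1, sent rp 1 → ok
Recompute each column's even parity and compare to cp:
  c0: data parity 0, sent cp 0 → ok
  c1: data parity 0, sent cp 1 → mismatch
  c2: data parity 1, sent cp 1 → ok
  c3: data parity 1, sent cp 1 → ok
Exactly one row (r1) and one column (c1) fail → the flipped bit is at their intersection.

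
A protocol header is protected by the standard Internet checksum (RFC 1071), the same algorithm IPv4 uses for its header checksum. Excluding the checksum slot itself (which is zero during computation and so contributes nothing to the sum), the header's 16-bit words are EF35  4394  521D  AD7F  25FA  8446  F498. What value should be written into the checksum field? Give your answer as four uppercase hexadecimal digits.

One's-complement addition (fold any carry out of bit 15 back into bit 0):
  0xEF35 + 0x4394 = 0x132C9 → wrap carry → 0x32CA
  0x32CA + 0x521D = 0x084E7
  0x84E7 + 0xAD7F = 0x13266 → wrap carry → 0x3267
  0x3267 + 0x25FA = 0x05861
  0x5861 + 0x8446 = 0x0DCA7
  0xDCA7 + 0xF498 = 0x1D13F → wrap carry → 0xD140
One's-complement sum = 0xD140.
Checksum = ~0xD140 & 0xFFFF = 0x2EBF.

2EBF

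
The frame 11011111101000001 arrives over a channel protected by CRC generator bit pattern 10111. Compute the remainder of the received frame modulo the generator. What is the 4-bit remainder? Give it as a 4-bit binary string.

0000

Modulo-2 division of 11011111101000001 by 10111:
  pos 0: 11011 XOR 10111 = 01100
  pos 1: 11001 XOR 10111 = 01110
  pos 2: 11101 XOR 10111 = 01010
  pos 3: 10101 XOR 10111 = 00010
  pos 6: 10101 XOR 10111 = 00010
  pos 9: 10000 XOR 10111 = 00111
  pos 11: 11100 XOR 10111 = 01011
  pos 12: 10111 XOR 10111 = 00000
Remainder = 0000 (zero — the frame passes the CRC check).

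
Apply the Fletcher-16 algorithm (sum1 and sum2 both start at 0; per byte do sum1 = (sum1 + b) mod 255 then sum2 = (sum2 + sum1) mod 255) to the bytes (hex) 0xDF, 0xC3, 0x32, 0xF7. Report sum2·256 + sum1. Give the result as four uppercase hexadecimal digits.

27CD

Running sums (mod 255):
  after byte 0 (0xDF): sum1=223, sum2=223
  after byte 1 (0xC3): sum1=163, sum2=131
  after byte 2 (0x32): sum1=213, sum2=89
  after byte 3 (0xF7): sum1=205, sum2=39
Checksum = sum2·256 + sum1 = 39·256 + 205 = 10189 = 0x27CD.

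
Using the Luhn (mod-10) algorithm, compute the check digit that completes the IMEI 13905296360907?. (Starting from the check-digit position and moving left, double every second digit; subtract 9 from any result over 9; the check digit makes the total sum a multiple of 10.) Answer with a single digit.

Partial digits right→left: 7 0 9 0 6 3 6 9 2 5 0 9 3 1
Double every second digit counting from the check-digit position (so the 1st, 3rd, 5th, ... of the partial from the right).
  doubled (with −9 where >9): 5 9 3 3 4 0 6 → sum 30
  kept as-is: 0 0 3 9 5 9 1 → sum 27
Total = 30 + 27 = 57.
Check digit = (10 − (57 mod 10)) mod 10 = 3.

3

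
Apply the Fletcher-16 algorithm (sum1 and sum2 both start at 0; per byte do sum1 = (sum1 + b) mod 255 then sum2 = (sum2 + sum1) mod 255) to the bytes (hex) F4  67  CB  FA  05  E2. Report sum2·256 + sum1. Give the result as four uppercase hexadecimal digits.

Running sums (mod 255):
  after byte 0 (F4): sum1=244, sum2=244
  after byte 1 (67): sum1=92, sum2=81
  after byte 2 (CB): sum1=40, sum2=121
  after byte 3 (FA): sum1=35, sum2=156
  after byte 4 (05): sum1=40, sum2=196
  after byte 5 (E2): sum1=11, sum2=207
Checksum = sum2·256 + sum1 = 207·256 + 11 = 53003 = 0xCF0B.

CF0B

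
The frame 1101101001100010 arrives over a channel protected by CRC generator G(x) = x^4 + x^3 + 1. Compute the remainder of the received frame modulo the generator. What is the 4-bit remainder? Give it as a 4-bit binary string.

0000

Modulo-2 division of 1101101001100010 by 11001:
  pos 0: 11011 XOR 11001 = 00010
  pos 3: 10010 XOR 11001 = 01011
  pos 4: 10110 XOR 11001 = 01111
  pos 5: 11111 XOR 11001 = 00110
  pos 7: 11010 XOR 11001 = 00011
  pos 10: 11001 XOR 11001 = 00000
Remainder = 0000 (zero — the frame passes the CRC check).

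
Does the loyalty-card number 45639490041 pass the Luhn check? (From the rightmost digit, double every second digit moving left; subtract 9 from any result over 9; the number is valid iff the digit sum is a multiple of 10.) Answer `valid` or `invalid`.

From the right, keep odd positions and double even positions (subtract 9 from any doubled value over 9):
  doubled (positions 2,4,...): 8 0 8 6 1 → sum 23
  kept (positions 1,3,...): 1 0 9 9 6 4 → sum 29
Total = 52.
52 mod 10 = 2, so the number is invalid.

invalid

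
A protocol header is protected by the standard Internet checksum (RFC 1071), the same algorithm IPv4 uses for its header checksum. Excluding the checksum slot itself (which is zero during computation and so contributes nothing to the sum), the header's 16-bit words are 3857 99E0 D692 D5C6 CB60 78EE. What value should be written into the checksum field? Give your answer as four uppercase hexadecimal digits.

One's-complement addition (fold any carry out of bit 15 back into bit 0):
  0x3857 + 0x99E0 = 0x0D237
  0xD237 + 0xD692 = 0x1A8C9 → wrap carry → 0xA8CA
  0xA8CA + 0xD5C6 = 0x17E90 → wrap carry → 0x7E91
  0x7E91 + 0xCB60 = 0x149F1 → wrap carry → 0x49F2
  0x49F2 + 0x78EE = 0x0C2E0
One's-complement sum = 0xC2E0.
Checksum = ~0xC2E0 & 0xFFFF = 0x3D1F.

3D1F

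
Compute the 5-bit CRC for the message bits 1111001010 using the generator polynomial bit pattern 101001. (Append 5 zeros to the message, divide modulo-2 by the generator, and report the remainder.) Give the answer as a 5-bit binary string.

Append 5 zeros: 111100101000000. Divide by 101001 (XOR where the leading bit is 1):
  pos 0: 111100 XOR 101001 = 010101
  pos 1: 101011 XOR 101001 = 000010
  pos 5: 100100 XOR 101001 = 001101
  pos 7: 110100 XOR 101001 = 011101
  pos 8: 111010 XOR 101001 = 010011
  pos 9: 100110 XOR 101001 = 001111
Remainder (last 5 bits) = 01111. This is the CRC / FCS.

01111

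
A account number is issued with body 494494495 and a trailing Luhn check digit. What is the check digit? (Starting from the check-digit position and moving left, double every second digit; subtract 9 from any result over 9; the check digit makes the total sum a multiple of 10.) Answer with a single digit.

Partial digits right→left: 5 9 4 4 9 4 4 9 4
Double every second digit counting from the check-digit position (so the 1st, 3rd, 5th, ... of the partial from the right).
  doubled (with −9 where >9): 1 8 9 8 8 → sum 34
  kept as-is: 9 4 4 9 → sum 26
Total = 34 + 26 = 60.
Check digit = (10 − (60 mod 10)) mod 10 = 0.

0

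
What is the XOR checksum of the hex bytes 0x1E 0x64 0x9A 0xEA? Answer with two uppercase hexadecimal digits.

XOR the bytes together:
  start with 0x1E
  0x1E ⊕ 0x64 = 0x7A
  0x7A ⊕ 0x9A = 0xE0
  0xE0 ⊕ 0xEA = 0x0A

0A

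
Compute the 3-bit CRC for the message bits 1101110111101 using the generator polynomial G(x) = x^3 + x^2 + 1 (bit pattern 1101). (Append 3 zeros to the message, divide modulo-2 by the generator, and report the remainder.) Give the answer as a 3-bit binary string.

Append 3 zeros: 1101110111101000. Divide by 1101 (XOR where the leading bit is 1):
  pos 0: 1101 XOR 1101 = 0000
  pos 4: 1101 XOR 1101 = 0000
  pos 8: 1110 XOR 1101 = 0011
  pos 10: 1110 XOR 1101 = 0011
  pos 12: 1100 XOR 1101 = 0001
Remainder (last 3 bits) = 001. This is the CRC / FCS.

001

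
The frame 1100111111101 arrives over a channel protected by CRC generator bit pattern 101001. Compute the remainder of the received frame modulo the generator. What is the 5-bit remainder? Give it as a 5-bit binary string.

00000

Modulo-2 division of 1100111111101 by 101001:
  pos 0: 110011 XOR 101001 = 011010
  pos 1: 110101 XOR 101001 = 011100
  pos 2: 111001 XOR 101001 = 010000
  pos 3: 100001 XOR 101001 = 001000
  pos 5: 100011 XOR 101001 = 001010
  pos 7: 101001 XOR 101001 = 000000
Remainder = 00000 (zero — the frame passes the CRC check).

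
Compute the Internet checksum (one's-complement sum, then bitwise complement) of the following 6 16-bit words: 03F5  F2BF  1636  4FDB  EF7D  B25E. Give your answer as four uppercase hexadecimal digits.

015D

One's-complement addition (fold any carry out of bit 15 back into bit 0):
  0x03F5 + 0xF2BF = 0x0F6B4
  0xF6B4 + 0x1636 = 0x10CEA → wrap carry → 0x0CEB
  0x0CEB + 0x4FDB = 0x05CC6
  0x5CC6 + 0xEF7D = 0x14C43 → wrap carry → 0x4C44
  0x4C44 + 0xB25E = 0x0FEA2
One's-complement sum = 0xFEA2.
Checksum = ~0xFEA2 & 0xFFFF = 0x015D.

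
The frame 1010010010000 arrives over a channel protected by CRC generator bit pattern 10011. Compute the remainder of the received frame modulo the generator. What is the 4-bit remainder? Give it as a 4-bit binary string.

Modulo-2 division of 1010010010000 by 10011:
  pos 0: 10100 XOR 10011 = 00111
  pos 2: 11110 XOR 10011 = 01101
  pos 3: 11010 XOR 10011 = 01001
  pos 4: 10011 XOR 10011 = 00000
Remainder = 0000 (zero — the frame passes the CRC check).

0000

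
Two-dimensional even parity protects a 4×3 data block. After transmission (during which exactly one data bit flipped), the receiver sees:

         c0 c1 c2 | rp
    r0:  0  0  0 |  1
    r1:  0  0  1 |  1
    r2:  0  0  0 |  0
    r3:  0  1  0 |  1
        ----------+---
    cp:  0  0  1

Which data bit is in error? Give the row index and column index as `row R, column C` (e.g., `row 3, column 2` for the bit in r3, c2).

Recompute each row's even parity and compare to rp:
  r0: data parity 0, sent rp 1 → mismatch
  r1: data parity 1, sent rp 1 → ok
  r2: data parity 0, sent rp 0 → ok
  r3: data parity 1, sent rp 1 → ok
Recompute each column's even parity and compare to cp:
  c0: data parity 0, sent cp 0 → ok
  c1: data parity 1, sent cp 0 → mismatch
  c2: data parity 1, sent cp 1 → ok
Exactly one row (r0) and one column (c1) fail → the flipped bit is at their intersection.

row 0, column 1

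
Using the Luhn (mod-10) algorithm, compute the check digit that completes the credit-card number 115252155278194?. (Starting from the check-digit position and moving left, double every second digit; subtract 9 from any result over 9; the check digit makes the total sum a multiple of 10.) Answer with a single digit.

9

Partial digits right→left: 4 9 1 8 7 2 5 5 1 2 5 2 5 1 1
Double every second digit counting from the check-digit position (so the 1st, 3rd, 5th, ... of the partial from the right).
  doubled (with −9 where >9): 8 2 5 1 2 1 1 2 → sum 22
  kept as-is: 9 8 2 5 2 2 1 → sum 29
Total = 22 + 29 = 51.
Check digit = (10 − (51 mod 10)) mod 10 = 9.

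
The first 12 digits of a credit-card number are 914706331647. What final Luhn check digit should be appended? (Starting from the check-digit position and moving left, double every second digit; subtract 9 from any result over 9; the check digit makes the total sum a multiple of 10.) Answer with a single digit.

5

Partial digits right→left: 7 4 6 1 3 3 6 0 7 4 1 9
Double every second digit counting from the check-digit position (so the 1st, 3rd, 5th, ... of the partial from the right).
  doubled (with −9 where >9): 5 3 6 3 5 2 → sum 24
  kept as-is: 4 1 3 0 4 9 → sum 21
Total = 24 + 21 = 45.
Check digit = (10 − (45 mod 10)) mod 10 = 5.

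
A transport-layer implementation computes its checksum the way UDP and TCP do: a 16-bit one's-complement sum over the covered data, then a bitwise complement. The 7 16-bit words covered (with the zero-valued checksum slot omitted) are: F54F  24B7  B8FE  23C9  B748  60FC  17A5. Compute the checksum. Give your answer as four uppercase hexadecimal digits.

D946

One's-complement addition (fold any carry out of bit 15 back into bit 0):
  0xF54F + 0x24B7 = 0x11A06 → wrap carry → 0x1A07
  0x1A07 + 0xB8FE = 0x0D305
  0xD305 + 0x23C9 = 0x0F6CE
  0xF6CE + 0xB748 = 0x1AE16 → wrap carry → 0xAE17
  0xAE17 + 0x60FC = 0x10F13 → wrap carry → 0x0F14
  0x0F14 + 0x17A5 = 0x026B9
One's-complement sum = 0x26B9.
Checksum = ~0x26B9 & 0xFFFF = 0xD946.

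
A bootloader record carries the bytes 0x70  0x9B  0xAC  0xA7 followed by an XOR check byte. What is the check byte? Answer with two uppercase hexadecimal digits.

XOR the bytes together:
  start with 0x70
  0x70 ⊕ 0x9B = 0xEB
  0xEB ⊕ 0xAC = 0x47
  0x47 ⊕ 0xA7 = 0xE0

E0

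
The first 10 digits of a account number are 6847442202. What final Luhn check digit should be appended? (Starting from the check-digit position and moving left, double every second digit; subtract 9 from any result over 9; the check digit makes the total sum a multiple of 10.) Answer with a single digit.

6

Partial digits right→left: 2 0 2 2 4 4 7 4 8 6
Double every second digit counting from the check-digit position (so the 1st, 3rd, 5th, ... of the partial from the right).
  doubled (with −9 where >9): 4 4 8 5 7 → sum 28
  kept as-is: 0 2 4 4 6 → sum 16
Total = 28 + 16 = 44.
Check digit = (10 − (44 mod 10)) mod 10 = 6.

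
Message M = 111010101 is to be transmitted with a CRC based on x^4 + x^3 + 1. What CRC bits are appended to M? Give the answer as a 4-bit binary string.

Append 4 zeros: 1110101010000. Divide by 11001 (XOR where the leading bit is 1):
  pos 0: 11101 XOR 11001 = 00100
  pos 2: 10001 XOR 11001 = 01000
  pos 3: 10000 XOR 11001 = 01001
  pos 4: 10011 XOR 11001 = 01010
  pos 5: 10100 XOR 11001 = 01101
  pos 6: 11010 XOR 11001 = 00011
Remainder (last 4 bits) = 1100. This is the CRC / FCS.

1100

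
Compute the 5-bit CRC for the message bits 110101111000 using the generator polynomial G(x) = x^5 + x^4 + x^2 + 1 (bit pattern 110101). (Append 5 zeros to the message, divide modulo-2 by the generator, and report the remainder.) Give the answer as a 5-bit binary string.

01000

Append 5 zeros: 11010111100000000. Divide by 110101 (XOR where the leading bit is 1):
  pos 0: 110101 XOR 110101 = 000000
  pos 6: 111000 XOR 110101 = 001101
  pos 8: 110100 XOR 110101 = 000001
Remainder (last 5 bits) = 01000. This is the CRC / FCS.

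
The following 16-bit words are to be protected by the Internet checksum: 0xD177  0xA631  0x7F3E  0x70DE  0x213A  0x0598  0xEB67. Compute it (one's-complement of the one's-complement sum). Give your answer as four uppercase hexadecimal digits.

One's-complement addition (fold any carry out of bit 15 back into bit 0):
  0xD177 + 0xA631 = 0x177A8 → wrap carry → 0x77A9
  0x77A9 + 0x7F3E = 0x0F6E7
  0xF6E7 + 0x70DE = 0x167C5 → wrap carry → 0x67C6
  0x67C6 + 0x213A = 0x08900
  0x8900 + 0x0598 = 0x08E98
  0x8E98 + 0xEB67 = 0x179FF → wrap carry → 0x7A00
One's-complement sum = 0x7A00.
Checksum = ~0x7A00 & 0xFFFF = 0x85FF.

85FF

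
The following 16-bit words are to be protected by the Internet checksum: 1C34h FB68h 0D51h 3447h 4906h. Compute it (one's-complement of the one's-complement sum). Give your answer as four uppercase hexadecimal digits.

One's-complement addition (fold any carry out of bit 15 back into bit 0):
  0x1C34 + 0xFB68 = 0x1179C → wrap carry → 0x179D
  0x179D + 0x0D51 = 0x024EE
  0x24EE + 0x3447 = 0x05935
  0x5935 + 0x4906 = 0x0A23B
One's-complement sum = 0xA23B.
Checksum = ~0xA23B & 0xFFFF = 0x5DC4.

5DC4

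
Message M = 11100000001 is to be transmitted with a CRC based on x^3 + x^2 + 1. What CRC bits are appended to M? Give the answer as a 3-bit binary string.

111

Append 3 zeros: 11100000001000. Divide by 1101 (XOR where the leading bit is 1):
  pos 0: 1110 XOR 1101 = 0011
  pos 2: 1100 XOR 1101 = 0001
  pos 5: 1000 XOR 1101 = 0101
  pos 6: 1010 XOR 1101 = 0111
  pos 7: 1111 XOR 1101 = 0010
  pos 9: 1000 XOR 1101 = 0101
  pos 10: 1010 XOR 1101 = 0111
Remainder (last 3 bits) = 111. This is the CRC / FCS.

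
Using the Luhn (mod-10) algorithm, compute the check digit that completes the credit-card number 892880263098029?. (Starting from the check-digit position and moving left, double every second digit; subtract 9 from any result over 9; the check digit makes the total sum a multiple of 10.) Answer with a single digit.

Partial digits right→left: 9 2 0 8 9 0 3 6 2 0 8 8 2 9 8
Double every second digit counting from the check-digit position (so the 1st, 3rd, 5th, ... of the partial from the right).
  doubled (with −9 where >9): 9 0 9 6 4 7 4 7 → sum 46
  kept as-is: 2 8 0 6 0 8 9 → sum 33
Total = 46 + 33 = 79.
Check digit = (10 − (79 mod 10)) mod 10 = 1.

1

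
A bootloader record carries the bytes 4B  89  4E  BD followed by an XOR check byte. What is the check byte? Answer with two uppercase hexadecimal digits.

31

XOR the bytes together:
  start with 0x4B
  0x4B ⊕ 0x89 = 0xC2
  0xC2 ⊕ 0x4E = 0x8C
  0x8C ⊕ 0xBD = 0x31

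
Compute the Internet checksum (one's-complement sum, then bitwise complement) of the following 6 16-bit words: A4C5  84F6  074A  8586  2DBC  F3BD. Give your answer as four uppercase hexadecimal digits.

27F9

One's-complement addition (fold any carry out of bit 15 back into bit 0):
  0xA4C5 + 0x84F6 = 0x129BB → wrap carry → 0x29BC
  0x29BC + 0x074A = 0x03106
  0x3106 + 0x8586 = 0x0B68C
  0xB68C + 0x2DBC = 0x0E448
  0xE448 + 0xF3BD = 0x1D805 → wrap carry → 0xD806
One's-complement sum = 0xD806.
Checksum = ~0xD806 & 0xFFFF = 0x27F9.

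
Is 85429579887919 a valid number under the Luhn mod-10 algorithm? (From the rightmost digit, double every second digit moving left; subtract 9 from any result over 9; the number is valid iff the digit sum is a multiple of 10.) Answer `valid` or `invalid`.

valid

From the right, keep odd positions and double even positions (subtract 9 from any doubled value over 9):
  doubled (positions 2,4,...): 2 5 7 5 9 8 7 → sum 43
  kept (positions 1,3,...): 9 9 8 9 5 2 5 → sum 47
Total = 90.
90 mod 10 = 0, so the number is valid.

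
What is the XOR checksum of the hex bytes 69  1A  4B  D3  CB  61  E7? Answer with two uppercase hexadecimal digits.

A6

XOR the bytes together:
  start with 0x69
  0x69 ⊕ 0x1A = 0x73
  0x73 ⊕ 0x4B = 0x38
  0x38 ⊕ 0xD3 = 0xEB
  0xEB ⊕ 0xCB = 0x20
  0x20 ⊕ 0x61 = 0x41
  0x41 ⊕ 0xE7 = 0xA6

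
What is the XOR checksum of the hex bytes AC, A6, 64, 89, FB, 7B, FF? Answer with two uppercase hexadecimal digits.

98

XOR the bytes together:
  start with 0xAC
  0xAC ⊕ 0xA6 = 0x0A
  0x0A ⊕ 0x64 = 0x6E
  0x6E ⊕ 0x89 = 0xE7
  0xE7 ⊕ 0xFB = 0x1C
  0x1C ⊕ 0x7B = 0x67
  0x67 ⊕ 0xFF = 0x98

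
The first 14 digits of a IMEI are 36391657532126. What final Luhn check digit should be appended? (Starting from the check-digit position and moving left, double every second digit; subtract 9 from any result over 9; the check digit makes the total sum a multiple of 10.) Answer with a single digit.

Partial digits right→left: 6 2 1 2 3 5 7 5 6 1 9 3 6 3
Double every second digit counting from the check-digit position (so the 1st, 3rd, 5th, ... of the partial from the right).
  doubled (with −9 where >9): 3 2 6 5 3 9 3 → sum 31
  kept as-is: 2 2 5 5 1 3 3 → sum 21
Total = 31 + 21 = 52.
Check digit = (10 − (52 mod 10)) mod 10 = 8.

8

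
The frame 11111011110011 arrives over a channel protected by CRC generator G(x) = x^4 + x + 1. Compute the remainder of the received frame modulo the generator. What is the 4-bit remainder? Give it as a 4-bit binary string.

0000

Modulo-2 division of 11111011110011 by 10011:
  pos 0: 11111 XOR 10011 = 01100
  pos 1: 11000 XOR 10011 = 01011
  pos 2: 10111 XOR 10011 = 00100
  pos 4: 10011 XOR 10011 = 00000
  pos 9: 10011 XOR 10011 = 00000
Remainder = 0000 (zero — the frame passes the CRC check).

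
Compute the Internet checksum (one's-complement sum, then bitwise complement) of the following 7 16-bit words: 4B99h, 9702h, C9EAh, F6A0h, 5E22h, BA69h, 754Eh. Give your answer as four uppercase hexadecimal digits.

CEFD

One's-complement addition (fold any carry out of bit 15 back into bit 0):
  0x4B99 + 0x9702 = 0x0E29B
  0xE29B + 0xC9EA = 0x1AC85 → wrap carry → 0xAC86
  0xAC86 + 0xF6A0 = 0x1A326 → wrap carry → 0xA327
  0xA327 + 0x5E22 = 0x10149 → wrap carry → 0x014A
  0x014A + 0xBA69 = 0x0BBB3
  0xBBB3 + 0x754E = 0x13101 → wrap carry → 0x3102
One's-complement sum = 0x3102.
Checksum = ~0x3102 & 0xFFFF = 0xCEFD.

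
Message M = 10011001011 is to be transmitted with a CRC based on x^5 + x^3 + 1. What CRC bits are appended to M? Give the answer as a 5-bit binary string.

10110

Append 5 zeros: 1001100101100000. Divide by 101001 (XOR where the leading bit is 1):
  pos 0: 100110 XOR 101001 = 001111
  pos 2: 111101 XOR 101001 = 010100
  pos 3: 101000 XOR 101001 = 000001
  pos 8: 111000 XOR 101001 = 010001
  pos 9: 100010 XOR 101001 = 001011
Remainder (last 5 bits) = 10110. This is the CRC / FCS.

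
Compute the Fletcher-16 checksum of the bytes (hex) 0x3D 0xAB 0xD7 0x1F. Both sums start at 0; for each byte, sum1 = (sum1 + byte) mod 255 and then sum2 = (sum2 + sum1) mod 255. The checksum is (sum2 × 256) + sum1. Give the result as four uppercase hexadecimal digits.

Running sums (mod 255):
  after byte 0 (0x3D): sum1=61, sum2=61
  after byte 1 (0xAB): sum1=232, sum2=38
  after byte 2 (0xD7): sum1=192, sum2=230
  after byte 3 (0x1F): sum1=223, sum2=198
Checksum = sum2·256 + sum1 = 198·256 + 223 = 50911 = 0xC6DF.

C6DF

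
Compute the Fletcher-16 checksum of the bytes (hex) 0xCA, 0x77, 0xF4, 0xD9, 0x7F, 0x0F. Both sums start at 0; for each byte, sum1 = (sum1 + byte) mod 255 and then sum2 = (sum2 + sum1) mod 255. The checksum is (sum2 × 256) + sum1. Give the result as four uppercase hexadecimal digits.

859F

Running sums (mod 255):
  after byte 0 (0xCA): sum1=202, sum2=202
  after byte 1 (0x77): sum1=66, sum2=13
  after byte 2 (0xF4): sum1=55, sum2=68
  after byte 3 (0xD9): sum1=17, sum2=85
  after byte 4 (0x7F): sum1=144, sum2=229
  after byte 5 (0x0F): sum1=159, sum2=133
Checksum = sum2·256 + sum1 = 133·256 + 159 = 34207 = 0x859F.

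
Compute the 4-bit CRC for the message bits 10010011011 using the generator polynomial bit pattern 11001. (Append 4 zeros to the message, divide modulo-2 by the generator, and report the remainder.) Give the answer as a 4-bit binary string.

Append 4 zeros: 100100110110000. Divide by 11001 (XOR where the leading bit is 1):
  pos 0: 10010 XOR 11001 = 01011
  pos 1: 10110 XOR 11001 = 01111
  pos 2: 11111 XOR 11001 = 00110
  pos 4: 11010 XOR 11001 = 00011
  pos 7: 11110 XOR 11001 = 00111
  pos 9: 11100 XOR 11001 = 00101
Remainder (last 4 bits) = 1010. This is the CRC / FCS.

1010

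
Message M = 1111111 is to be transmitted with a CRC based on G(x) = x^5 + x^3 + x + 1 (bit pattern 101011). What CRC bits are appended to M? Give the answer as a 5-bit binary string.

10110

Append 5 zeros: 111111100000. Divide by 101011 (XOR where the leading bit is 1):
  pos 0: 111111 XOR 101011 = 010100
  pos 1: 101001 XOR 101011 = 000010
  pos 5: 100000 XOR 101011 = 001011
Remainder (last 5 bits) = 10110. This is the CRC / FCS.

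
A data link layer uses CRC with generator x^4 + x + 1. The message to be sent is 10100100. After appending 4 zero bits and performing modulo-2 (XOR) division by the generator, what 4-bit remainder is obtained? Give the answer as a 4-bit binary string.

Append 4 zeros: 101001000000. Divide by 10011 (XOR where the leading bit is 1):
  pos 0: 10100 XOR 10011 = 00111
  pos 2: 11110 XOR 10011 = 01101
  pos 3: 11010 XOR 10011 = 01001
  pos 4: 10010 XOR 10011 = 00001
Remainder (last 4 bits) = 1000. This is the CRC / FCS.

1000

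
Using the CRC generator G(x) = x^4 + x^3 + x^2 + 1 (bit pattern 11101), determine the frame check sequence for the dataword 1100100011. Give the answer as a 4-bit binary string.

0111

Append 4 zeros: 11001000110000. Divide by 11101 (XOR where the leading bit is 1):
  pos 0: 11001 XOR 11101 = 00100
  pos 2: 10000 XOR 11101 = 01101
  pos 3: 11010 XOR 11101 = 00111
  pos 5: 11111 XOR 11101 = 00010
  pos 8: 10000 XOR 11101 = 01101
  pos 9: 11010 XOR 11101 = 00111
Remainder (last 4 bits) = 0111. This is the CRC / FCS.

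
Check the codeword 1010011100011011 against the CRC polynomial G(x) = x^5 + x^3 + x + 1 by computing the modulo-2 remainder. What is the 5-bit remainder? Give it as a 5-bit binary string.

Modulo-2 division of 1010011100011011 by 101011:
  pos 0: 101001 XOR 101011 = 000010
  pos 4: 101100 XOR 101011 = 000111
  pos 7: 111011 XOR 101011 = 010000
  pos 8: 100000 XOR 101011 = 001011
  pos 10: 101111 XOR 101011 = 000100
Remainder = 00100 (nonzero — an error is detected).

00100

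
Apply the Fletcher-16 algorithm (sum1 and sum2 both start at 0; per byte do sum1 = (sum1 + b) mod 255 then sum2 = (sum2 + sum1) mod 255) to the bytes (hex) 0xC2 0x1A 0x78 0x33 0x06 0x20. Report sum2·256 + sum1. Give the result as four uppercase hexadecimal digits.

Running sums (mod 255):
  after byte 0 (0xC2): sum1=194, sum2=194
  after byte 1 (0x1A): sum1=220, sum2=159
  after byte 2 (0x78): sum1=85, sum2=244
  after byte 3 (0x33): sum1=136, sum2=125
  after byte 4 (0x06): sum1=142, sum2=12
  after byte 5 (0x20): sum1=174, sum2=186
Checksum = sum2·256 + sum1 = 186·256 + 174 = 47790 = 0xBAAE.

BAAE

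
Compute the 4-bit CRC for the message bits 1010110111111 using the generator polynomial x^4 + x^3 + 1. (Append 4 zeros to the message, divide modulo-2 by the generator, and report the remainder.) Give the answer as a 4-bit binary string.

Append 4 zeros: 10101101111110000. Divide by 11001 (XOR where the leading bit is 1):
  pos 0: 10101 XOR 11001 = 01100
  pos 1: 11001 XOR 11001 = 00000
  pos 7: 11111 XOR 11001 = 00110
  pos 9: 11010 XOR 11001 = 00011
  pos 12: 11000 XOR 11001 = 00001
Remainder (last 4 bits) = 0001. This is the CRC / FCS.

0001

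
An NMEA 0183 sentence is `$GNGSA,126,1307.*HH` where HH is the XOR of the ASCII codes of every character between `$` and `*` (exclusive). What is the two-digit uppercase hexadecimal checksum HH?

42

XOR the ASCII codes of the payload characters:
  'G' = 0x47 → acc = 0x47
  'N' = 0x4E → acc = 0x09
  'G' = 0x47 → acc = 0x4E
  'S' = 0x53 → acc = 0x1D
  'A' = 0x41 → acc = 0x5C
  ',' = 0x2C → acc = 0x70
  '1' = 0x31 → acc = 0x41
  '2' = 0x32 → acc = 0x73
  '6' = 0x36 → acc = 0x45
  ',' = 0x2C → acc = 0x69
  '1' = 0x31 → acc = 0x58
  '3' = 0x33 → acc = 0x6B
  '0' = 0x30 → acc = 0x5B
  '7' = 0x37 → acc = 0x6C
  '.' = 0x2E → acc = 0x42
Checksum = 0x42.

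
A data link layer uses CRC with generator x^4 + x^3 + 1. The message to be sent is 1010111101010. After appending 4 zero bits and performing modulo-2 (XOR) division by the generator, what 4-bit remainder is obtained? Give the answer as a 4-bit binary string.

Append 4 zeros: 10101111010100000. Divide by 11001 (XOR where the leading bit is 1):
  pos 0: 10101 XOR 11001 = 01100
  pos 1: 11001 XOR 11001 = 00000
  pos 6: 11010 XOR 11001 = 00011
  pos 9: 11100 XOR 11001 = 00101
  pos 11: 10100 XOR 11001 = 01101
  pos 12: 11010 XOR 11001 = 00011
Remainder (last 4 bits) = 0011. This is the CRC / FCS.

0011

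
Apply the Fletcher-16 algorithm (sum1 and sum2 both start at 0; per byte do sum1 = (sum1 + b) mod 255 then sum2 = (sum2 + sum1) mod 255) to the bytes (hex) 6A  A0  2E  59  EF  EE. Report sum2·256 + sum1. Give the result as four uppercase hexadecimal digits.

Running sums (mod 255):
  after byte 0 (6A): sum1=106, sum2=106
  after byte 1 (A0): sum1=11, sum2=117
  after byte 2 (2E): sum1=57, sum2=174
  after byte 3 (59): sum1=146, sum2=65
  after byte 4 (EF): sum1=130, sum2=195
  after byte 5 (EE): sum1=113, sum2=53
Checksum = sum2·256 + sum1 = 53·256 + 113 = 13681 = 0x3571.

3571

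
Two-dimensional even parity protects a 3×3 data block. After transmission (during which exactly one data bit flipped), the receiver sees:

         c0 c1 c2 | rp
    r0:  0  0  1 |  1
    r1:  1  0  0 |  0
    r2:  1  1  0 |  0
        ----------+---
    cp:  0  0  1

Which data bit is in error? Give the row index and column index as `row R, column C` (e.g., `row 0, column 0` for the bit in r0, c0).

row 1, column 1

Recompute each row's even parity and compare to rp:
  r0: data parity 1, sent rp 1 → ok
  r1: data parity 1, sent rp 0 → mismatch
  r2: data parity 0, sent rp 0 → ok
Recompute each column's even parity and compare to cp:
  c0: data parity 0, sent cp 0 → ok
  c1: data parity 1, sent cp 0 → mismatch
  c2: data parity 1, sent cp 1 → ok
Exactly one row (r1) and one column (c1) fail → the flipped bit is at their intersection.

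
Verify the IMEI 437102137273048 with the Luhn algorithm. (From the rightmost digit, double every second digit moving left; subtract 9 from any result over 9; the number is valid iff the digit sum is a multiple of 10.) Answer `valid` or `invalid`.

From the right, keep odd positions and double even positions (subtract 9 from any doubled value over 9):
  doubled (positions 2,4,...): 8 6 4 6 4 2 6 → sum 36
  kept (positions 1,3,...): 8 0 7 7 1 0 7 4 → sum 34
Total = 70.
70 mod 10 = 0, so the number is valid.

valid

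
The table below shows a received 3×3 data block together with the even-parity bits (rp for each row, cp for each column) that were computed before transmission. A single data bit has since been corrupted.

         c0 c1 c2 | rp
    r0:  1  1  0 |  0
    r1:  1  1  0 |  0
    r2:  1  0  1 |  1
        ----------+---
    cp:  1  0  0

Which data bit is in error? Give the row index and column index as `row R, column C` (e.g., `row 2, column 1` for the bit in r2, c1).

Recompute each row's even parity and compare to rp:
  r0: data parity 0, sent rp 0 → ok
  r1: data parity 0, sent rp 0 → ok
  r2: data parity 0, sent rp 1 → mismatch
Recompute each column's even parity and compare to cp:
  c0: data parity 1, sent cp 1 → ok
  c1: data parity 0, sent cp 0 → ok
  c2: data parity 1, sent cp 0 → mismatch
Exactly one row (r2) and one column (c2) fail → the flipped bit is at their intersection.

row 2, column 2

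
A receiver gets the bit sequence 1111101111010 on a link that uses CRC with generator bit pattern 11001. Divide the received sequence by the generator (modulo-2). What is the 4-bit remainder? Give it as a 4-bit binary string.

1000

Modulo-2 division of 1111101111010 by 11001:
  pos 0: 11111 XOR 11001 = 00110
  pos 2: 11001 XOR 11001 = 00000
  pos 7: 11101 XOR 11001 = 00100
Remainder = 1000 (nonzero — an error is detected).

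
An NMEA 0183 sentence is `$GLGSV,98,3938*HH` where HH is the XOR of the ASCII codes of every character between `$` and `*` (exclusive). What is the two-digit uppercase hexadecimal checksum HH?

49

XOR the ASCII codes of the payload characters:
  'G' = 0x47 → acc = 0x47
  'L' = 0x4C → acc = 0x0B
  'G' = 0x47 → acc = 0x4C
  'S' = 0x53 → acc = 0x1F
  'V' = 0x56 → acc = 0x49
  ',' = 0x2C → acc = 0x65
  '9' = 0x39 → acc = 0x5C
  '8' = 0x38 → acc = 0x64
  ',' = 0x2C → acc = 0x48
  '3' = 0x33 → acc = 0x7B
  '9' = 0x39 → acc = 0x42
  '3' = 0x33 → acc = 0x71
  '8' = 0x38 → acc = 0x49
Checksum = 0x49.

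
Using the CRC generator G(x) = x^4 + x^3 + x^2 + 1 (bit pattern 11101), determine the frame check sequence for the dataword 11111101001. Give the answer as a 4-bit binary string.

Append 4 zeros: 111111010010000. Divide by 11101 (XOR where the leading bit is 1):
  pos 0: 11111 XOR 11101 = 00010
  pos 3: 10101 XOR 11101 = 01000
  pos 4: 10000 XOR 11101 = 01101
  pos 5: 11010 XOR 11101 = 00111
  pos 7: 11110 XOR 11101 = 00011
  pos 10: 11000 XOR 11101 = 00101
Remainder (last 4 bits) = 0101. This is the CRC / FCS.

0101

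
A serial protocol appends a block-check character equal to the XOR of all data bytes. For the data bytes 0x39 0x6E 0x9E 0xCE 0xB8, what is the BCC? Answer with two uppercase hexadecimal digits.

XOR the bytes together:
  start with 0x39
  0x39 ⊕ 0x6E = 0x57
  0x57 ⊕ 0x9E = 0xC9
  0xC9 ⊕ 0xCE = 0x07
  0x07 ⊕ 0xB8 = 0xBF

BF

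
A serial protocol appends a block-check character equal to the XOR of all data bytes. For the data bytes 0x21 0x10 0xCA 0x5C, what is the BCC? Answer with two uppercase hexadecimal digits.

A7

XOR the bytes together:
  start with 0x21
  0x21 ⊕ 0x10 = 0x31
  0x31 ⊕ 0xCA = 0xFB
  0xFB ⊕ 0x5C = 0xA7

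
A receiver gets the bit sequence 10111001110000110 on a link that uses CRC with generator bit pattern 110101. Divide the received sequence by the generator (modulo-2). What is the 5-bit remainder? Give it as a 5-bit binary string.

Modulo-2 division of 10111001110000110 by 110101:
  pos 0: 101110 XOR 110101 = 011011
  pos 1: 110110 XOR 110101 = 000011
  pos 5: 111110 XOR 110101 = 001011
  pos 7: 101100 XOR 110101 = 011001
  pos 8: 110010 XOR 110101 = 000111
  pos 11: 111110 XOR 110101 = 001011
Remainder = 01011 (nonzero — an error is detected).

01011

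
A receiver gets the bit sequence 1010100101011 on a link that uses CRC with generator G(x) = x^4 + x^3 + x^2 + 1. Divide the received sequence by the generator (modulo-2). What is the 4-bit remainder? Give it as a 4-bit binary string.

0001

Modulo-2 division of 1010100101011 by 11101:
  pos 0: 10101 XOR 11101 = 01000
  pos 1: 10000 XOR 11101 = 01101
  pos 2: 11010 XOR 11101 = 00111
  pos 4: 11110 XOR 11101 = 00011
  pos 7: 11101 XOR 11101 = 00000
Remainder = 0001 (nonzero — an error is detected).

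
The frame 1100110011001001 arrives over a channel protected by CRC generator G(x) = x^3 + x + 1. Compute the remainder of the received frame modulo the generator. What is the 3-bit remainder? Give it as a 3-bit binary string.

Modulo-2 division of 1100110011001001 by 1011:
  pos 0: 1100 XOR 1011 = 0111
  pos 1: 1111 XOR 1011 = 0100
  pos 2: 1001 XOR 1011 = 0010
  pos 4: 1000 XOR 1011 = 0011
  pos 6: 1111 XOR 1011 = 0100
  pos 7: 1000 XOR 1011 = 0011
  pos 9: 1101 XOR 1011 = 0110
  pos 10: 1100 XOR 1011 = 0111
  pos 11: 1110 XOR 1011 = 0101
  pos 12: 1011 XOR 1011 = 0000
Remainder = 000 (zero — the frame passes the CRC check).

000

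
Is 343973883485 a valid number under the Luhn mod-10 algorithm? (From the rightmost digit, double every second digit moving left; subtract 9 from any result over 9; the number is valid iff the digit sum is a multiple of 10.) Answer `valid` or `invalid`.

From the right, keep odd positions and double even positions (subtract 9 from any doubled value over 9):
  doubled (positions 2,4,...): 7 6 7 5 6 6 → sum 37
  kept (positions 1,3,...): 5 4 8 3 9 4 → sum 33
Total = 70.
70 mod 10 = 0, so the number is valid.

valid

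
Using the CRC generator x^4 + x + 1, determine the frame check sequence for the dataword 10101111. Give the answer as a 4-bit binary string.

Append 4 zeros: 101011110000. Divide by 10011 (XOR where the leading bit is 1):
  pos 0: 10101 XOR 10011 = 00110
  pos 2: 11011 XOR 10011 = 01000
  pos 3: 10001 XOR 10011 = 00010
  pos 6: 10000 XOR 10011 = 00011
Remainder (last 4 bits) = 0110. This is the CRC / FCS.

0110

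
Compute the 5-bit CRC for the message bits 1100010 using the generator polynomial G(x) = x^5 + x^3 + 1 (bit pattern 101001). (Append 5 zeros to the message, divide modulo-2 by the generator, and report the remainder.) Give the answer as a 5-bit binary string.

Append 5 zeros: 110001000000. Divide by 101001 (XOR where the leading bit is 1):
  pos 0: 110001 XOR 101001 = 011000
  pos 1: 110000 XOR 101001 = 011001
  pos 2: 110010 XOR 101001 = 011011
  pos 3: 110110 XOR 101001 = 011111
  pos 4: 111110 XOR 101001 = 010111
  pos 5: 101110 XOR 101001 = 000111
Remainder (last 5 bits) = 01110. This is the CRC / FCS.

01110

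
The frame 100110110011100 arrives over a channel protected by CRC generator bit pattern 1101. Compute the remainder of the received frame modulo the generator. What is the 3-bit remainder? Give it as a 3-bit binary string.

110

Modulo-2 division of 100110110011100 by 1101:
  pos 0: 1001 XOR 1101 = 0100
  pos 1: 1001 XOR 1101 = 0100
  pos 2: 1000 XOR 1101 = 0101
  pos 3: 1011 XOR 1101 = 0110
  pos 4: 1101 XOR 1101 = 0000
  pos 10: 1110 XOR 1101 = 0011
Remainder = 110 (nonzero — an error is detected).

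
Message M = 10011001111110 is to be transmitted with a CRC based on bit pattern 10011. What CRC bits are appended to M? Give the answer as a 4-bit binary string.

Append 4 zeros: 100110011111100000. Divide by 10011 (XOR where the leading bit is 1):
  pos 0: 10011 XOR 10011 = 00000
  pos 7: 11111 XOR 10011 = 01100
  pos 8: 11001 XOR 10011 = 01010
  pos 9: 10100 XOR 10011 = 00111
  pos 11: 11100 XOR 10011 = 01111
  pos 12: 11110 XOR 10011 = 01101
  pos 13: 11010 XOR 10011 = 01001
Remainder (last 4 bits) = 1001. This is the CRC / FCS.

1001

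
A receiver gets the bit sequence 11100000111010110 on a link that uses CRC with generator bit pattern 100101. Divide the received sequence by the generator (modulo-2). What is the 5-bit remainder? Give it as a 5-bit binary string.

11100

Modulo-2 division of 11100000111010110 by 100101:
  pos 0: 111000 XOR 100101 = 011101
  pos 1: 111010 XOR 100101 = 011111
  pos 2: 111110 XOR 100101 = 011011
  pos 3: 110111 XOR 100101 = 010010
  pos 4: 100101 XOR 100101 = 000000
  pos 10: 101011 XOR 100101 = 001110
Remainder = 11100 (nonzero — an error is detected).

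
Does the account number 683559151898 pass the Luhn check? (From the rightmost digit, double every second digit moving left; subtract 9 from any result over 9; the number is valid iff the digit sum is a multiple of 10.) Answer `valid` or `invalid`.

From the right, keep odd positions and double even positions (subtract 9 from any doubled value over 9):
  doubled (positions 2,4,...): 9 2 2 1 6 3 → sum 23
  kept (positions 1,3,...): 8 8 5 9 5 8 → sum 43
Total = 66.
66 mod 10 = 6, so the number is invalid.

invalid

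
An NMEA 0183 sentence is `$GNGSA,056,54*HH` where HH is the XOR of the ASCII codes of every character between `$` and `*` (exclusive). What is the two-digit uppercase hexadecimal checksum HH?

XOR the ASCII codes of the payload characters:
  'G' = 0x47 → acc = 0x47
  'N' = 0x4E → acc = 0x09
  'G' = 0x47 → acc = 0x4E
  'S' = 0x53 → acc = 0x1D
  'A' = 0x41 → acc = 0x5C
  ',' = 0x2C → acc = 0x70
  '0' = 0x30 → acc = 0x40
  '5' = 0x35 → acc = 0x75
  '6' = 0x36 → acc = 0x43
  ',' = 0x2C → acc = 0x6F
  '5' = 0x35 → acc = 0x5A
  '4' = 0x34 → acc = 0x6E
Checksum = 0x6E.

6E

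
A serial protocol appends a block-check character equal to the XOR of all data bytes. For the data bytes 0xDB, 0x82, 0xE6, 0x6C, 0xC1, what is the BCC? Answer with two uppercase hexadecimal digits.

12

XOR the bytes together:
  start with 0xDB
  0xDB ⊕ 0x82 = 0x59
  0x59 ⊕ 0xE6 = 0xBF
  0xBF ⊕ 0x6C = 0xD3
  0xD3 ⊕ 0xC1 = 0x12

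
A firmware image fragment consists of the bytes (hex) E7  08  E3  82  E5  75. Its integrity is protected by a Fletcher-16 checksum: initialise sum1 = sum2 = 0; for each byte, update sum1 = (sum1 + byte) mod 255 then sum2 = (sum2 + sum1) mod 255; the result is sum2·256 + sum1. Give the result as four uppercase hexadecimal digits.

Running sums (mod 255):
  after byte 0 (E7): sum1=231, sum2=231
  after byte 1 (08): sum1=239, sum2=215
  after byte 2 (E3): sum1=211, sum2=171
  after byte 3 (82): sum1=86, sum2=2
  after byte 4 (E5): sum1=60, sum2=62
  after byte 5 (75): sum1=177, sum2=239
Checksum = sum2·256 + sum1 = 239·256 + 177 = 61361 = 0xEFB1.

EFB1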